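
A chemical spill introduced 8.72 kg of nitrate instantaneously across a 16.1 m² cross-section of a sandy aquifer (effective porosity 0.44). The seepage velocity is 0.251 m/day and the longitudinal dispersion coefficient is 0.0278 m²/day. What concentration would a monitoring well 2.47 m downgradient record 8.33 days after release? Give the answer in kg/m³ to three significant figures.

0.618 kg/m³

For an instantaneous plane source, C(x,t) = M/(n_e·A·√(4πDt)) · exp(−(x−vt)²/(4Dt)), with n_e·A the pore (flow) area.
Plume center vt = 0.251 × 8.33 = 2.09083 m, so the well at 2.47 m is 0.37917 m downgradient of the peak.
√(4πDt) = 1.706 m, giving peak height M/(n_e·A·√(4πDt)) = 8.72/(0.44 × 16.1 × 1.706) = 0.7215 kg/m³.
(x−vt)²/(4Dt) = (0.37917)²/(4 × 0.0278 × 8.33) = 0.1552; exp(−0.1552) = 0.8562.
C = 0.7215 × 0.8562 = 0.618 kg/m³.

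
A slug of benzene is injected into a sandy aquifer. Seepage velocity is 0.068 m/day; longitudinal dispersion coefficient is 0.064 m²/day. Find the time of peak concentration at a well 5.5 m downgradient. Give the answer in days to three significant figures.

For the 1D instantaneous-source solution, setting ∂C/∂t = 0 at fixed x gives v²t² + 2Dt − x² = 0, so t = (√(D² + v²x²) − D)/v².
√(D² + v²x²) = √(0.064² + 0.068² × 5.5²) = 0.3794; v² = 0.004624.
t = (0.3794 − 0.064)/0.004624 = 68.2 days (vs. the pure-advection estimate x/v = 80.9 d).

68.2 days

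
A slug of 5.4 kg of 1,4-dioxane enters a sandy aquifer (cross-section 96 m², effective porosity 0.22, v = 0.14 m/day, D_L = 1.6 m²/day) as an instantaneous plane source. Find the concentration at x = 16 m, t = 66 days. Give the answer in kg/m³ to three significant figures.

For an instantaneous plane source, C(x,t) = M/(n_e·A·√(4πDt)) · exp(−(x−vt)²/(4Dt)), with n_e·A the pore (flow) area.
Plume center vt = 0.14 × 66 = 9.24 m, so the well at 16 m is 6.76 m downgradient of the peak.
√(4πDt) = 36.43 m, giving peak height M/(n_e·A·√(4πDt)) = 5.4/(0.22 × 96 × 36.43) = 0.007018 kg/m³.
(x−vt)²/(4Dt) = (6.76)²/(4 × 1.6 × 66) = 0.1082; exp(−0.1082) = 0.8974.
C = 0.007018 × 0.8974 = 0.00630 kg/m³.

0.00630 kg/m³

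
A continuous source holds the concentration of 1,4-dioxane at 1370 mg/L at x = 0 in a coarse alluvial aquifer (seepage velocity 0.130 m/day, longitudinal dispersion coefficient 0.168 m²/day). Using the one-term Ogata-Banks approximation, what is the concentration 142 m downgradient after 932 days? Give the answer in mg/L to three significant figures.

164 mg/L

For a continuous step input, C/C₀ ≈ ½·erfc((x−vt)/(2√(Dt))).
vt = 0.130 × 932 = 121.16 m and 2√(Dt) = 2√(0.168 × 932) = 25.03 m.
Argument (x−vt)/(2√(Dt)) = (142 − 121.16)/25.03 = 0.8326; ½·erfc(0.8326) = 0.1195.
C = 1370 × 0.1195 = 164 mg/L.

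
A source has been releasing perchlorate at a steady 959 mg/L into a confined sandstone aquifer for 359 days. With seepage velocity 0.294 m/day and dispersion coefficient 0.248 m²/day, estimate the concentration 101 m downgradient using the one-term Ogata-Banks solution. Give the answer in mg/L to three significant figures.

607 mg/L

For a continuous step input, C/C₀ ≈ ½·erfc((x−vt)/(2√(Dt))).
vt = 0.294 × 359 = 105.546 m and 2√(Dt) = 2√(0.248 × 359) = 18.87 m.
Argument (x−vt)/(2√(Dt)) = (101 − 105.546)/18.87 = -0.2409; ½·erfc(-0.2409) = 0.6333.
C = 959 × 0.6333 = 607 mg/L.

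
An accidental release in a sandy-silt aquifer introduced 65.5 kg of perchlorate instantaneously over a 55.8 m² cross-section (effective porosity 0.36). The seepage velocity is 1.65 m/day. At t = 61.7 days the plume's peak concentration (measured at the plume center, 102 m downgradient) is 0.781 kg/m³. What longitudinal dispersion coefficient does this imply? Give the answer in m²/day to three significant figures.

At the plume center C_max = M/(n_e·A·√(4πDt)), so D = M²/(4πt·(n_e·A·C_max)²).
n_e·A·C_max = 0.36 × 55.8 × 0.781 = 15.69 kg/m.
D = 65.5²/(4π × 61.7 × 15.69²) = 0.0225 m²/day.

0.0225 m²/day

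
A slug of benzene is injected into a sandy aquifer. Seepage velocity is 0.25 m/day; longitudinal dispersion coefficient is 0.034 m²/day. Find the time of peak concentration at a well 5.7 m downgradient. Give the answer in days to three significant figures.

For the 1D instantaneous-source solution, setting ∂C/∂t = 0 at fixed x gives v²t² + 2Dt − x² = 0, so t = (√(D² + v²x²) − D)/v².
√(D² + v²x²) = √(0.034² + 0.25² × 5.7²) = 1.425; v² = 0.0625.
t = (1.425 − 0.034)/0.0625 = 22.3 days (vs. the pure-advection estimate x/v = 22.8 d).

22.3 days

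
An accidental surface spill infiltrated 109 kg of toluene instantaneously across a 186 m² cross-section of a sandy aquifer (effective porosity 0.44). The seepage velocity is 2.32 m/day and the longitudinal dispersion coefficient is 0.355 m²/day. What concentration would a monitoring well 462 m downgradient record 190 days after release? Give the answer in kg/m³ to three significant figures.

For an instantaneous plane source, C(x,t) = M/(n_e·A·√(4πDt)) · exp(−(x−vt)²/(4Dt)), with n_e·A the pore (flow) area.
Plume center vt = 2.32 × 190 = 440.8 m, so the well at 462 m is 21.2 m downgradient of the peak.
√(4πDt) = 29.11 m, giving peak height M/(n_e·A·√(4πDt)) = 109/(0.44 × 186 × 29.11) = 0.04575 kg/m³.
(x−vt)²/(4Dt) = (21.2)²/(4 × 0.355 × 190) = 1.666; exp(−1.666) = 0.1890.
C = 0.04575 × 0.1890 = 0.00865 kg/m³.

0.00865 kg/m³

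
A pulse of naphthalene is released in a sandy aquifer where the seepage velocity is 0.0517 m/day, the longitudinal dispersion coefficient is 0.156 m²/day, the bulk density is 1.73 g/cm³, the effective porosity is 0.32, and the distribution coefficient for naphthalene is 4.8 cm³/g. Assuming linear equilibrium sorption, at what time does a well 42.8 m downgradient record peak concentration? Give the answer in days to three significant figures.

20800 days

Retardation factor R = 1 + ρ_b·K_d/n = 1 + 1.73 × 4.8/0.32 = 26.95.
Sorption retards both mechanisms: v_R = v/R = 0.001918 m/day, D_R = D/R = 0.005788 m²/day.
Peak time from v_R²t² + 2D_R t − x² = 0: t = (√(D_R² + v_R²x²) − D_R)/v_R².
√(D_R² + v_R²x²) = √(0.005788² + 0.001918² × 42.8²) = 0.08229; v_R² = 3.679e-06.
t = (0.08229 − 0.005788)/3.679e-06 = 20800 days.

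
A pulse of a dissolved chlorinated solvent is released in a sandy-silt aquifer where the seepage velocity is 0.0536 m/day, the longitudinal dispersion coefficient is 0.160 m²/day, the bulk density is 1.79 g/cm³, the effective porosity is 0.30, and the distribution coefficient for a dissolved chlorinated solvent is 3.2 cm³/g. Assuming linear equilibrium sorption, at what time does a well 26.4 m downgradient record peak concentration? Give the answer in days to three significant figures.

8840 days

Retardation factor R = 1 + ρ_b·K_d/n = 1 + 1.79 × 3.2/0.30 = 20.09.
Sorption retards both mechanisms: v_R = v/R = 0.002668 m/day, D_R = D/R = 0.007964 m²/day.
Peak time from v_R²t² + 2D_R t − x² = 0: t = (√(D_R² + v_R²x²) − D_R)/v_R².
√(D_R² + v_R²x²) = √(0.007964² + 0.002668² × 26.4²) = 0.07088; v_R² = 7.118e-06.
t = (0.07088 − 0.007964)/7.118e-06 = 8840 days.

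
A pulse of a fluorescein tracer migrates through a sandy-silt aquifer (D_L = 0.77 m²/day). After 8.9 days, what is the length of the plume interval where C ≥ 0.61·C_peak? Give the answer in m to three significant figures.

7.36 m

The plume is Gaussian with σ = √(2Dt) = √(2 × 0.77 × 8.9) = 3.702 m.
C/C_peak = exp(−Δx²/(2σ²)) = 0.61 ⇒ Δx = σ·√(−2 ln 0.61) = 3.702 × 0.9943 = 3.681 m.
Width = 2Δx = 7.36 m.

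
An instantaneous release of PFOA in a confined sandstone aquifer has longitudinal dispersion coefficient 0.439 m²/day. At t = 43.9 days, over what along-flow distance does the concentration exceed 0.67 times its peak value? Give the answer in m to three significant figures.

11.1 m

The plume is Gaussian with σ = √(2Dt) = √(2 × 0.439 × 43.9) = 6.208 m.
C/C_peak = exp(−Δx²/(2σ²)) = 0.67 ⇒ Δx = σ·√(−2 ln 0.67) = 6.208 × 0.8950 = 5.556 m.
Width = 2Δx = 11.1 m.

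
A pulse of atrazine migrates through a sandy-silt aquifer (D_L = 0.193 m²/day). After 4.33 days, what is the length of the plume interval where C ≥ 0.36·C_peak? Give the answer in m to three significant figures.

3.70 m

The plume is Gaussian with σ = √(2Dt) = √(2 × 0.193 × 4.33) = 1.293 m.
C/C_peak = exp(−Δx²/(2σ²)) = 0.36 ⇒ Δx = σ·√(−2 ln 0.36) = 1.293 × 1.429 = 1.848 m.
Width = 2Δx = 3.70 m.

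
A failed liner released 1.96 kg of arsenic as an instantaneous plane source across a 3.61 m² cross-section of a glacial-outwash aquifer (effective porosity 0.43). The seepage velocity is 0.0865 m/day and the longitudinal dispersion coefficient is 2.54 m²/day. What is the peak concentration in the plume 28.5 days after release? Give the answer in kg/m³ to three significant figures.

0.0419 kg/m³

The peak of an instantaneous 1D plume sits at x = vt; there the Gaussian factor is 1 and C_max = M/(n_e·A·√(4πDt)), where n_e·A is the pore area the mass is dissolved in.
√(4πDt) = √(4π × 2.54 × 28.5) = 30.16 m, so C_max = 1.96/(0.43 × 3.61 × 30.16) = 0.0419 kg/m³.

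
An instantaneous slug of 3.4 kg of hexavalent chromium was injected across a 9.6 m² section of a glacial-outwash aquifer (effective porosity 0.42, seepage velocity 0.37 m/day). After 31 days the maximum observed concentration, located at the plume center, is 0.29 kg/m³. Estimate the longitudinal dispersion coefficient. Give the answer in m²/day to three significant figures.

0.0217 m²/day

At the plume center C_max = M/(n_e·A·√(4πDt)), so D = M²/(4πt·(n_e·A·C_max)²).
n_e·A·C_max = 0.42 × 9.6 × 0.29 = 1.169 kg/m.
D = 3.4²/(4π × 31 × 1.169²) = 0.0217 m²/day.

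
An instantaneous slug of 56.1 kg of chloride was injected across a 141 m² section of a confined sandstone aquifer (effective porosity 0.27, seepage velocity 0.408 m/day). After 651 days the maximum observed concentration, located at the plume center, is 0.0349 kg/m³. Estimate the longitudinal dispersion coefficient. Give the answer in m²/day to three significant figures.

0.218 m²/day

At the plume center C_max = M/(n_e·A·√(4πDt)), so D = M²/(4πt·(n_e·A·C_max)²).
n_e·A·C_max = 0.27 × 141 × 0.0349 = 1.329 kg/m.
D = 56.1²/(4π × 651 × 1.329²) = 0.218 m²/day.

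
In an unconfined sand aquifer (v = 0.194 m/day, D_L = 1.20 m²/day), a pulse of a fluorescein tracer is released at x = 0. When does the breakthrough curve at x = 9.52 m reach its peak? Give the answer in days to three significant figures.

26.6 days

For the 1D instantaneous-source solution, setting ∂C/∂t = 0 at fixed x gives v²t² + 2Dt − x² = 0, so t = (√(D² + v²x²) − D)/v².
√(D² + v²x²) = √(1.20² + 0.194² × 9.52²) = 2.202; v² = 0.037636.
t = (2.202 − 1.20)/0.037636 = 26.6 days (vs. the pure-advection estimate x/v = 49.1 d).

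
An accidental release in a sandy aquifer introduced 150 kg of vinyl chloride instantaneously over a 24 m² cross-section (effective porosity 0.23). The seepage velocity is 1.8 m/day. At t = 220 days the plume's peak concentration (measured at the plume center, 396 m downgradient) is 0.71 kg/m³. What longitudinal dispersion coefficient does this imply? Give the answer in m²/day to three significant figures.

At the plume center C_max = M/(n_e·A·√(4πDt)), so D = M²/(4πt·(n_e·A·C_max)²).
n_e·A·C_max = 0.23 × 24 × 0.71 = 3.919 kg/m.
D = 150²/(4π × 220 × 3.919²) = 0.530 m²/day.

0.530 m²/day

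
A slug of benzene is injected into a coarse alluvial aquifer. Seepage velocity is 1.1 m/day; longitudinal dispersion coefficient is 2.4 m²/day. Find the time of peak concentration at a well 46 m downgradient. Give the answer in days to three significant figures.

For the 1D instantaneous-source solution, setting ∂C/∂t = 0 at fixed x gives v²t² + 2Dt − x² = 0, so t = (√(D² + v²x²) − D)/v².
√(D² + v²x²) = √(2.4² + 1.1² × 46²) = 50.66; v² = 1.21.
t = (50.66 − 2.4)/1.21 = 39.9 days (vs. the pure-advection estimate x/v = 41.8 d).

39.9 days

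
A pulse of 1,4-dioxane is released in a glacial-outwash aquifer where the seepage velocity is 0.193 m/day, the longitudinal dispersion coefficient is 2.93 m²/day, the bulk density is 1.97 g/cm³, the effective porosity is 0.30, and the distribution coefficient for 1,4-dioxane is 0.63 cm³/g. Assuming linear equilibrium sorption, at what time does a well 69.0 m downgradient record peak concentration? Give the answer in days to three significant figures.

1480 days

Retardation factor R = 1 + ρ_b·K_d/n = 1 + 1.97 × 0.63/0.30 = 5.137.
Sorption retards both mechanisms: v_R = v/R = 0.03757 m/day, D_R = D/R = 0.5704 m²/day.
Peak time from v_R²t² + 2D_R t − x² = 0: t = (√(D_R² + v_R²x²) − D_R)/v_R².
√(D_R² + v_R²x²) = √(0.5704² + 0.03757² × 69.0²) = 2.654; v_R² = 0.001412.
t = (2.654 − 0.5704)/0.001412 = 1480 days.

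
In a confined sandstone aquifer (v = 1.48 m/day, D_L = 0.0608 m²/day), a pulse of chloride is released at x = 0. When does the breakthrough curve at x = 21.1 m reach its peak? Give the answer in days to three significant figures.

14.2 days

For the 1D instantaneous-source solution, setting ∂C/∂t = 0 at fixed x gives v²t² + 2Dt − x² = 0, so t = (√(D² + v²x²) − D)/v².
√(D² + v²x²) = √(0.0608² + 1.48² × 21.1²) = 31.23; v² = 2.1904.
t = (31.23 − 0.0608)/2.1904 = 14.2 days (vs. the pure-advection estimate x/v = 14.3 d).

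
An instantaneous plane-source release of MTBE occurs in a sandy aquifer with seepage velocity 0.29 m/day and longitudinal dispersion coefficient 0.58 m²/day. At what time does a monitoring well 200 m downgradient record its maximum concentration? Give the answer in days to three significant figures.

For the 1D instantaneous-source solution, setting ∂C/∂t = 0 at fixed x gives v²t² + 2Dt − x² = 0, so t = (√(D² + v²x²) − D)/v².
√(D² + v²x²) = √(0.58² + 0.29² × 200²) = 58.00; v² = 0.0841.
t = (58.00 − 0.58)/0.0841 = 683 days (vs. the pure-advection estimate x/v = 690 d).

683 days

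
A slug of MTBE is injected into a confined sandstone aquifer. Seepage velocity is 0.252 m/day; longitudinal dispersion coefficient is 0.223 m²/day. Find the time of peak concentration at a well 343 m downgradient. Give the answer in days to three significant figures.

1360 days

For the 1D instantaneous-source solution, setting ∂C/∂t = 0 at fixed x gives v²t² + 2Dt − x² = 0, so t = (√(D² + v²x²) − D)/v².
√(D² + v²x²) = √(0.223² + 0.252² × 343²) = 86.44; v² = 0.063504.
t = (86.44 − 0.223)/0.063504 = 1360 days (vs. the pure-advection estimate x/v = 1360 d).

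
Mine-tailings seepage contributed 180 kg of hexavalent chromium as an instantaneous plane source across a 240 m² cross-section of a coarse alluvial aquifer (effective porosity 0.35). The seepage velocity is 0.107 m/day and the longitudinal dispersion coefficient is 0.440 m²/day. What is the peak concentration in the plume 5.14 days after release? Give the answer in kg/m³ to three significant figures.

The peak of an instantaneous 1D plume sits at x = vt; there the Gaussian factor is 1 and C_max = M/(n_e·A·√(4πDt)), where n_e·A is the pore area the mass is dissolved in.
√(4πDt) = √(4π × 0.440 × 5.14) = 5.331 m, so C_max = 180/(0.35 × 240 × 5.331) = 0.402 kg/m³.

0.402 kg/m³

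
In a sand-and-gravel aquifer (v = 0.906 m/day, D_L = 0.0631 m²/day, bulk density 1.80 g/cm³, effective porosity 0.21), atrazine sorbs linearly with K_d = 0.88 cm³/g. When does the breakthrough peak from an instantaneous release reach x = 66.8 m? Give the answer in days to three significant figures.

Retardation factor R = 1 + ρ_b·K_d/n = 1 + 1.80 × 0.88/0.21 = 8.543.
Sorption retards both mechanisms: v_R = v/R = 0.1061 m/day, D_R = D/R = 0.007386 m²/day.
Peak time from v_R²t² + 2D_R t − x² = 0: t = (√(D_R² + v_R²x²) − D_R)/v_R².
√(D_R² + v_R²x²) = √(0.007386² + 0.1061² × 66.8²) = 7.087; v_R² = 0.01126.
t = (7.087 − 0.007386)/0.01126 = 629 days.

629 days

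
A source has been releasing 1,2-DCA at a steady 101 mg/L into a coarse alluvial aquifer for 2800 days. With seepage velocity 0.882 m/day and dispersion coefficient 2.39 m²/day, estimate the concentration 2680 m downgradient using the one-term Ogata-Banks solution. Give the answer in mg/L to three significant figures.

3.48 mg/L

For a continuous step input, C/C₀ ≈ ½·erfc((x−vt)/(2√(Dt))).
vt = 0.882 × 2800 = 2469.6 m and 2√(Dt) = 2√(2.39 × 2800) = 163.6 m.
Argument (x−vt)/(2√(Dt)) = (2680 − 2469.6)/163.6 = 1.286; ½·erfc(1.286) = 0.03448.
C = 101 × 0.03448 = 3.48 mg/L.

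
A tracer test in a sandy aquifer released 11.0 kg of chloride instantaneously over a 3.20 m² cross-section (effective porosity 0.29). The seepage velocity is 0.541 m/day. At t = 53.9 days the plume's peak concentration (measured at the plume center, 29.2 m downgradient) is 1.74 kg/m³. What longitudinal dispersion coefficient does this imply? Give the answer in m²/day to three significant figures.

At the plume center C_max = M/(n_e·A·√(4πDt)), so D = M²/(4πt·(n_e·A·C_max)²).
n_e·A·C_max = 0.29 × 3.20 × 1.74 = 1.615 kg/m.
D = 11.0²/(4π × 53.9 × 1.615²) = 0.0685 m²/day.

0.0685 m²/day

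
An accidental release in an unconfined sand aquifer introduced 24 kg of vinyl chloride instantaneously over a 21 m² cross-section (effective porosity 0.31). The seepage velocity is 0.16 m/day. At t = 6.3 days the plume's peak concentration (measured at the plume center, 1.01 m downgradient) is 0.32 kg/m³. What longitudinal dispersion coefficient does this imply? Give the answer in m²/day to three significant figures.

At the plume center C_max = M/(n_e·A·√(4πDt)), so D = M²/(4πt·(n_e·A·C_max)²).
n_e·A·C_max = 0.31 × 21 × 0.32 = 2.083 kg/m.
D = 24²/(4π × 6.3 × 2.083²) = 1.68 m²/day.

1.68 m²/day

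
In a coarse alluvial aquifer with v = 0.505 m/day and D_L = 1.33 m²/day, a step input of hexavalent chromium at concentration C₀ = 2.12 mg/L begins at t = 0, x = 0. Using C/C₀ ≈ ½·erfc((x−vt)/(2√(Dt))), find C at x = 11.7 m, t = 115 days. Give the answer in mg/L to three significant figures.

2.11 mg/L

For a continuous step input, C/C₀ ≈ ½·erfc((x−vt)/(2√(Dt))).
vt = 0.505 × 115 = 58.075 m and 2√(Dt) = 2√(1.33 × 115) = 24.73 m.
Argument (x−vt)/(2√(Dt)) = (11.7 − 58.075)/24.73 = -1.875; ½·erfc(-1.875) = 0.9960.
C = 2.12 × 0.9960 = 2.11 mg/L.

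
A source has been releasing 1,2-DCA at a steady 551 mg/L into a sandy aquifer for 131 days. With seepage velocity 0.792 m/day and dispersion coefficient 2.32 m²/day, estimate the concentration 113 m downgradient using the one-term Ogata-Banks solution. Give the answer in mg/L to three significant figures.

195 mg/L

For a continuous step input, C/C₀ ≈ ½·erfc((x−vt)/(2√(Dt))).
vt = 0.792 × 131 = 103.752 m and 2√(Dt) = 2√(2.32 × 131) = 34.87 m.
Argument (x−vt)/(2√(Dt)) = (113 − 103.752)/34.87 = 0.2652; ½·erfc(0.2652) = 0.3538.
C = 551 × 0.3538 = 195 mg/L.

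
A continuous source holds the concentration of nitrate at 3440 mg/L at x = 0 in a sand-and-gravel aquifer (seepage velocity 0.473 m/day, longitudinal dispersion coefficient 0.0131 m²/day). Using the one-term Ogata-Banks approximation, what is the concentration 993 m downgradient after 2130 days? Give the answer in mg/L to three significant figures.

3350 mg/L

For a continuous step input, C/C₀ ≈ ½·erfc((x−vt)/(2√(Dt))).
vt = 0.473 × 2130 = 1007.49 m and 2√(Dt) = 2√(0.0131 × 2130) = 10.56 m.
Argument (x−vt)/(2√(Dt)) = (993 − 1007.49)/10.56 = -1.372; ½·erfc(-1.372) = 0.9738.
C = 3440 × 0.9738 = 3350 mg/L.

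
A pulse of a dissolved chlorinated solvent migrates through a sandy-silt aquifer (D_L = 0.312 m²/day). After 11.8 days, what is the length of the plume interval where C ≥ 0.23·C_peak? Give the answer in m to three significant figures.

The plume is Gaussian with σ = √(2Dt) = √(2 × 0.312 × 11.8) = 2.714 m.
C/C_peak = exp(−Δx²/(2σ²)) = 0.23 ⇒ Δx = σ·√(−2 ln 0.23) = 2.714 × 1.714 = 4.652 m.
Width = 2Δx = 9.30 m.

9.30 m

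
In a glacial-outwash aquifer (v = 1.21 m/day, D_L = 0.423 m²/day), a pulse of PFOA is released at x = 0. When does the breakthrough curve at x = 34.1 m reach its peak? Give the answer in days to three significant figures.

27.9 days

For the 1D instantaneous-source solution, setting ∂C/∂t = 0 at fixed x gives v²t² + 2Dt − x² = 0, so t = (√(D² + v²x²) − D)/v².
√(D² + v²x²) = √(0.423² + 1.21² × 34.1²) = 41.26; v² = 1.4641.
t = (41.26 − 0.423)/1.4641 = 27.9 days (vs. the pure-advection estimate x/v = 28.2 d).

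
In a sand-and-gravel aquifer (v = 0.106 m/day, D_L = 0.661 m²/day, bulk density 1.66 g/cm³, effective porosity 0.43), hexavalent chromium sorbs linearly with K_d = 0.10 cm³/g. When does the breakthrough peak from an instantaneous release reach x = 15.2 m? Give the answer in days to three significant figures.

133 days

Retardation factor R = 1 + ρ_b·K_d/n = 1 + 1.66 × 0.10/0.43 = 1.386.
Sorption retards both mechanisms: v_R = v/R = 0.07648 m/day, D_R = D/R = 0.4769 m²/day.
Peak time from v_R²t² + 2D_R t − x² = 0: t = (√(D_R² + v_R²x²) − D_R)/v_R².
√(D_R² + v_R²x²) = √(0.4769² + 0.07648² × 15.2²) = 1.257; v_R² = 0.005849.
t = (1.257 − 0.4769)/0.005849 = 133 days.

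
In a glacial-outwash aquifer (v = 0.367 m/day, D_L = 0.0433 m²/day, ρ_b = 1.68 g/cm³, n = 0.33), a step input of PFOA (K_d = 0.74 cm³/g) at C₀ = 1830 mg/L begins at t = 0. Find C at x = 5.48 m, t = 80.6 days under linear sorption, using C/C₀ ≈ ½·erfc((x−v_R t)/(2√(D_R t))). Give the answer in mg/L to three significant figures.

1330 mg/L

Retardation factor R = 1 + ρ_b·K_d/n = 1 + 1.68 × 0.74/0.33 = 4.767.
Sorption retards both mechanisms: v_R = v/R = 0.07699 m/day, D_R = D/R = 0.009083 m²/day.
v_R·t = 0.07699 × 80.6 = 6.205394 m; 2√(D_R t) = 1.711 m; argument = (5.48 − 6.205394)/1.711 = -0.4240.
C = C₀ × ½·erfc(-0.4240) = 1830 × 0.7256 = 1330 mg/L.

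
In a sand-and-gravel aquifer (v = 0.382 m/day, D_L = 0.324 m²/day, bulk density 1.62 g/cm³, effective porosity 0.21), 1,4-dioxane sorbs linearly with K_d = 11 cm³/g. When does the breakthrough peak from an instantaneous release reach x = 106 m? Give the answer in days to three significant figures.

23600 days

Retardation factor R = 1 + ρ_b·K_d/n = 1 + 1.62 × 11/0.21 = 85.86.
Sorption retards both mechanisms: v_R = v/R = 0.004449 m/day, D_R = D/R = 0.003774 m²/day.
Peak time from v_R²t² + 2D_R t − x² = 0: t = (√(D_R² + v_R²x²) − D_R)/v_R².
√(D_R² + v_R²x²) = √(0.003774² + 0.004449² × 106²) = 0.4716; v_R² = 1.979e-05.
t = (0.4716 − 0.003774)/1.979e-05 = 23600 days.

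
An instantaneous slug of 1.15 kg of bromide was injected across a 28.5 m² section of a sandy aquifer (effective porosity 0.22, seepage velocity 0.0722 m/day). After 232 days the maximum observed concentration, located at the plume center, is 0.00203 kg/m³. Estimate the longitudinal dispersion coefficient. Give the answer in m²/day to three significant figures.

2.80 m²/day

At the plume center C_max = M/(n_e·A·√(4πDt)), so D = M²/(4πt·(n_e·A·C_max)²).
n_e·A·C_max = 0.22 × 28.5 × 0.00203 = 0.01273 kg/m.
D = 1.15²/(4π × 232 × 0.01273²) = 2.80 m²/day.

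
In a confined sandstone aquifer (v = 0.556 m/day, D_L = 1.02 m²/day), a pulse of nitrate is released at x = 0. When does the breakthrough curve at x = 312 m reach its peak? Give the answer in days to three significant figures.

For the 1D instantaneous-source solution, setting ∂C/∂t = 0 at fixed x gives v²t² + 2Dt − x² = 0, so t = (√(D² + v²x²) − D)/v².
√(D² + v²x²) = √(1.02² + 0.556² × 312²) = 173.5; v² = 0.309136.
t = (173.5 − 1.02)/0.309136 = 558 days (vs. the pure-advection estimate x/v = 561 d).

558 days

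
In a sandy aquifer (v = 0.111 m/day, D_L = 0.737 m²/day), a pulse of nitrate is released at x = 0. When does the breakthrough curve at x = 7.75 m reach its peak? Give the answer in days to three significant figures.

32.1 days

For the 1D instantaneous-source solution, setting ∂C/∂t = 0 at fixed x gives v²t² + 2Dt − x² = 0, so t = (√(D² + v²x²) − D)/v².
√(D² + v²x²) = √(0.737² + 0.111² × 7.75²) = 1.133; v² = 0.012321.
t = (1.133 − 0.737)/0.012321 = 32.1 days (vs. the pure-advection estimate x/v = 69.8 d).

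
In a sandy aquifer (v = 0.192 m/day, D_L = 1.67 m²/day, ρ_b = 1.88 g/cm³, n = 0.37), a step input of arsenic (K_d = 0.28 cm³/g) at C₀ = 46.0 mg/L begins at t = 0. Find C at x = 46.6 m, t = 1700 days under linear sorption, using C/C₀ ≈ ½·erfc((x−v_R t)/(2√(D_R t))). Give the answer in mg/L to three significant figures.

Retardation factor R = 1 + ρ_b·K_d/n = 1 + 1.88 × 0.28/0.37 = 2.423.
Sorption retards both mechanisms: v_R = v/R = 0.07924 m/day, D_R = D/R = 0.6892 m²/day.
v_R·t = 0.07924 × 1700 = 134.708 m; 2√(D_R t) = 68.46 m; argument = (46.6 − 134.708)/68.46 = -1.287.
C = C₀ × ½·erfc(-1.287) = 46.0 × 0.9656 = 44.4 mg/L.

44.4 mg/L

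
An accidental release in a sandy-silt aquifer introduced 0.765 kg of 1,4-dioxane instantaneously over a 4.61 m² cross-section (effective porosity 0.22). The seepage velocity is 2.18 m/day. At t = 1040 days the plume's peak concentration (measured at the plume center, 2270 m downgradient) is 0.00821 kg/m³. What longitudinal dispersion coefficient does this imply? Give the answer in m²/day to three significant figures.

At the plume center C_max = M/(n_e·A·√(4πDt)), so D = M²/(4πt·(n_e·A·C_max)²).
n_e·A·C_max = 0.22 × 4.61 × 0.00821 = 0.008327 kg/m.
D = 0.765²/(4π × 1040 × 0.008327²) = 0.646 m²/day.

0.646 m²/day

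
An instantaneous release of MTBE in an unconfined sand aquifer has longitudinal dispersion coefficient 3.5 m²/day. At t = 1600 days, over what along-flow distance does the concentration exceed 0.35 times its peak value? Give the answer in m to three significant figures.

The plume is Gaussian with σ = √(2Dt) = √(2 × 3.5 × 1600) = 105.8 m.
C/C_peak = exp(−Δx²/(2σ²)) = 0.35 ⇒ Δx = σ·√(−2 ln 0.35) = 105.8 × 1.449 = 153.3 m.
Width = 2Δx = 307 m.

307 m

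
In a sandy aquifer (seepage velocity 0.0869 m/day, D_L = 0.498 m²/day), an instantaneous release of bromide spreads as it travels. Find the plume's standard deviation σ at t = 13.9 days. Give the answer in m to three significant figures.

Dispersive spreading gives a Gaussian with σ² = 2Dt; advection only shifts the center.
σ = √(2 × 0.498 × 13.9) = 3.72 m.

3.72 m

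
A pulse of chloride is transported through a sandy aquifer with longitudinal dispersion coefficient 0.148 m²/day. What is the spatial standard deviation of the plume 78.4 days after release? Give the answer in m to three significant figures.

Dispersive spreading gives a Gaussian with σ² = 2Dt; advection only shifts the center.
σ = √(2 × 0.148 × 78.4) = 4.82 m.

4.82 m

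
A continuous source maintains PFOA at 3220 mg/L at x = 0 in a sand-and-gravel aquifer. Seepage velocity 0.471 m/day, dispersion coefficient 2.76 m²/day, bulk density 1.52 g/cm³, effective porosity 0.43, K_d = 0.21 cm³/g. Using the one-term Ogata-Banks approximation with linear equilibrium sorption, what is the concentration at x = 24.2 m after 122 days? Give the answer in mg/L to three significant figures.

Retardation factor R = 1 + ρ_b·K_d/n = 1 + 1.52 × 0.21/0.43 = 1.742.
Sorption retards both mechanisms: v_R = v/R = 0.2704 m/day, D_R = D/R = 1.584 m²/day.
v_R·t = 0.2704 × 122 = 32.9888 m; 2√(D_R t) = 27.80 m; argument = (24.2 − 32.9888)/27.80 = -0.3161.
C = C₀ × ½·erfc(-0.3161) = 3220 × 0.6726 = 2170 mg/L.

2170 mg/L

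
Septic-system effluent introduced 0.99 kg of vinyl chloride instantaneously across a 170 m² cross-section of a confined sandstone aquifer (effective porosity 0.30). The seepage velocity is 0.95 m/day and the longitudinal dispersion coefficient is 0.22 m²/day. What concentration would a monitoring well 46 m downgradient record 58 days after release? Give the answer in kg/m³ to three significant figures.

For an instantaneous plane source, C(x,t) = M/(n_e·A·√(4πDt)) · exp(−(x−vt)²/(4Dt)), with n_e·A the pore (flow) area.
Plume center vt = 0.95 × 58 = 55.1 m, so the well at 46 m is 9.1 m upgradient of the peak.
√(4πDt) = 12.66 m, giving peak height M/(n_e·A·√(4πDt)) = 0.99/(0.30 × 170 × 12.66) = 0.001533 kg/m³.
(x−vt)²/(4Dt) = (-9.1)²/(4 × 0.22 × 58) = 1.622; exp(−1.622) = 0.1975.
C = 0.001533 × 0.1975 = 0.000303 kg/m³.

0.000303 kg/m³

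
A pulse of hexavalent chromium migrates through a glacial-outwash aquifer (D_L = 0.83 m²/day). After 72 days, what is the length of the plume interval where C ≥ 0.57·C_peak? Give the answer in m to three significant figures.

The plume is Gaussian with σ = √(2Dt) = √(2 × 0.83 × 72) = 10.93 m.
C/C_peak = exp(−Δx²/(2σ²)) = 0.57 ⇒ Δx = σ·√(−2 ln 0.57) = 10.93 × 1.060 = 11.59 m.
Width = 2Δx = 23.2 m.

23.2 m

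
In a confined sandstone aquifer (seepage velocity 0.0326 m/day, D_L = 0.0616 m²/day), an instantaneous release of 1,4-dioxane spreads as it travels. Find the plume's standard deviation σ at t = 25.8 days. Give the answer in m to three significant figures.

Dispersive spreading gives a Gaussian with σ² = 2Dt; advection only shifts the center.
σ = √(2 × 0.0616 × 25.8) = 1.78 m.

1.78 m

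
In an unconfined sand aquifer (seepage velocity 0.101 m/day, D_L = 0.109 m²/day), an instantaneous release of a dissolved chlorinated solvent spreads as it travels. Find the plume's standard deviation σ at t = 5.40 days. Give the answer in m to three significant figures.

Dispersive spreading gives a Gaussian with σ² = 2Dt; advection only shifts the center.
σ = √(2 × 0.109 × 5.40) = 1.08 m.

1.08 m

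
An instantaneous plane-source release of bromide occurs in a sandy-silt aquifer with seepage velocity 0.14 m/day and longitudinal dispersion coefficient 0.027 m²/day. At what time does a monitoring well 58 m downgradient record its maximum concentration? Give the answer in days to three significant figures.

For the 1D instantaneous-source solution, setting ∂C/∂t = 0 at fixed x gives v²t² + 2Dt − x² = 0, so t = (√(D² + v²x²) − D)/v².
√(D² + v²x²) = √(0.027² + 0.14² × 58²) = 8.120; v² = 0.0196.
t = (8.120 − 0.027)/0.0196 = 413 days (vs. the pure-advection estimate x/v = 414 d).

413 days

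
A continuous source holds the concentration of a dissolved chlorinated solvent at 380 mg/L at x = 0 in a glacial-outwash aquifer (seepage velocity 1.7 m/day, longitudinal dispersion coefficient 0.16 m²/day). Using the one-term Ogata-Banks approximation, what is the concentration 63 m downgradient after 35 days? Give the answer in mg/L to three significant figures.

56.2 mg/L

For a continuous step input, C/C₀ ≈ ½·erfc((x−vt)/(2√(Dt))).
vt = 1.7 × 35 = 59.5 m and 2√(Dt) = 2√(0.16 × 35) = 4.733 m.
Argument (x−vt)/(2√(Dt)) = (63 − 59.5)/4.733 = 0.7395; ½·erfc(0.7395) = 0.1478.
C = 380 × 0.1478 = 56.2 mg/L.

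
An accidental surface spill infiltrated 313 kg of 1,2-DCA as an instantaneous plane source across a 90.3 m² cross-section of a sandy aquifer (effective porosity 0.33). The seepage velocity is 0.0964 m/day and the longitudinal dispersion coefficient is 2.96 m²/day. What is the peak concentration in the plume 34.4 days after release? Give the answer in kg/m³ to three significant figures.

The peak of an instantaneous 1D plume sits at x = vt; there the Gaussian factor is 1 and C_max = M/(n_e·A·√(4πDt)), where n_e·A is the pore area the mass is dissolved in.
√(4πDt) = √(4π × 2.96 × 34.4) = 35.77 m, so C_max = 313/(0.33 × 90.3 × 35.77) = 0.294 kg/m³.

0.294 kg/m³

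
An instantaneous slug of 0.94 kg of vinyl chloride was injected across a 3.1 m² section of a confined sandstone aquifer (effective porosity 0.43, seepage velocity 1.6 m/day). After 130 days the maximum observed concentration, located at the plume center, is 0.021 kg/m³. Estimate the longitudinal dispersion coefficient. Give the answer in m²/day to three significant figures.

0.690 m²/day

At the plume center C_max = M/(n_e·A·√(4πDt)), so D = M²/(4πt·(n_e·A·C_max)²).
n_e·A·C_max = 0.43 × 3.1 × 0.021 = 0.02799 kg/m.
D = 0.94²/(4π × 130 × 0.02799²) = 0.690 m²/day.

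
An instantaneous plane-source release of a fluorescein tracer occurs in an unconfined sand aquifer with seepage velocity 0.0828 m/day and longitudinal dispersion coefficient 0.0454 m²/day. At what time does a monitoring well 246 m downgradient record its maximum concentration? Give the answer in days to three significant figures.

2960 days

For the 1D instantaneous-source solution, setting ∂C/∂t = 0 at fixed x gives v²t² + 2Dt − x² = 0, so t = (√(D² + v²x²) − D)/v².
√(D² + v²x²) = √(0.0454² + 0.0828² × 246²) = 20.37; v² = 0.00685584.
t = (20.37 − 0.0454)/0.00685584 = 2960 days (vs. the pure-advection estimate x/v = 2970 d).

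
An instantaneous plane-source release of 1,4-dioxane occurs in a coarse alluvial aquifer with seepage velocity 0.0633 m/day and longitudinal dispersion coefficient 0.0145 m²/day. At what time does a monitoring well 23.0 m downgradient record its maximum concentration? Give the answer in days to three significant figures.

For the 1D instantaneous-source solution, setting ∂C/∂t = 0 at fixed x gives v²t² + 2Dt − x² = 0, so t = (√(D² + v²x²) − D)/v².
√(D² + v²x²) = √(0.0145² + 0.0633² × 23.0²) = 1.456; v² = 0.00400689.
t = (1.456 − 0.0145)/0.00400689 = 360 days (vs. the pure-advection estimate x/v = 363 d).

360 days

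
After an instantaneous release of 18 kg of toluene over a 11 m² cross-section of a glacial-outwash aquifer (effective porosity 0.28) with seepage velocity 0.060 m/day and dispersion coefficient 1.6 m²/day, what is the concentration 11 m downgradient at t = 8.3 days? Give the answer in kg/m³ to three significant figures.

0.0567 kg/m³

For an instantaneous plane source, C(x,t) = M/(n_e·A·√(4πDt)) · exp(−(x−vt)²/(4Dt)), with n_e·A the pore (flow) area.
Plume center vt = 0.060 × 8.3 = 0.498 m, so the well at 11 m is 10.502 m downgradient of the peak.
√(4πDt) = 12.92 m, giving peak height M/(n_e·A·√(4πDt)) = 18/(0.28 × 11 × 12.92) = 0.4523 kg/m³.
(x−vt)²/(4Dt) = (10.502)²/(4 × 1.6 × 8.3) = 2.076; exp(−2.076) = 0.1254.
C = 0.4523 × 0.1254 = 0.0567 kg/m³.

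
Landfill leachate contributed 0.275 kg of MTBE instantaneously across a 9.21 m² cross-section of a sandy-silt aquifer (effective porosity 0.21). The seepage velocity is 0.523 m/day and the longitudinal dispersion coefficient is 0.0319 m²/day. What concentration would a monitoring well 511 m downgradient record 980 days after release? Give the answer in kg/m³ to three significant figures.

For an instantaneous plane source, C(x,t) = M/(n_e·A·√(4πDt)) · exp(−(x−vt)²/(4Dt)), with n_e·A the pore (flow) area.
Plume center vt = 0.523 × 980 = 512.54 m, so the well at 511 m is 1.54 m upgradient of the peak.
√(4πDt) = 19.82 m, giving peak height M/(n_e·A·√(4πDt)) = 0.275/(0.21 × 9.21 × 19.82) = 0.007174 kg/m³.
(x−vt)²/(4Dt) = (-1.54)²/(4 × 0.0319 × 980) = 0.01897; exp(−0.01897) = 0.9812.
C = 0.007174 × 0.9812 = 0.00704 kg/m³.

0.00704 kg/m³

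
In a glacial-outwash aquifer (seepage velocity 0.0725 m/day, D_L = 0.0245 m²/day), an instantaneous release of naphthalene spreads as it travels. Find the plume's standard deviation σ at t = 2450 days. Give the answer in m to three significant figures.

11.0 m

Dispersive spreading gives a Gaussian with σ² = 2Dt; advection only shifts the center.
σ = √(2 × 0.0245 × 2450) = 11.0 m.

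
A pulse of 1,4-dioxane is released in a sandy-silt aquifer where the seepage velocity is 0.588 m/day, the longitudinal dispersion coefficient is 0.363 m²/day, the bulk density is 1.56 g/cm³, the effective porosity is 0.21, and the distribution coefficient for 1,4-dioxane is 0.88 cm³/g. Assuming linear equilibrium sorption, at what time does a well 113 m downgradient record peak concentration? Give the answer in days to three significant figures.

1440 days

Retardation factor R = 1 + ρ_b·K_d/n = 1 + 1.56 × 0.88/0.21 = 7.537.
Sorption retards both mechanisms: v_R = v/R = 0.07802 m/day, D_R = D/R = 0.04816 m²/day.
Peak time from v_R²t² + 2D_R t − x² = 0: t = (√(D_R² + v_R²x²) − D_R)/v_R².
√(D_R² + v_R²x²) = √(0.04816² + 0.07802² × 113²) = 8.816; v_R² = 0.006087.
t = (8.816 − 0.04816)/0.006087 = 1440 days.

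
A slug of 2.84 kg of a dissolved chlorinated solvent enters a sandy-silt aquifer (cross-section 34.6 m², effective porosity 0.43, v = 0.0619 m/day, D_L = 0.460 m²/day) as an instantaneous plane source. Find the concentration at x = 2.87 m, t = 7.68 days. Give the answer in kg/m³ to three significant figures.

For an instantaneous plane source, C(x,t) = M/(n_e·A·√(4πDt)) · exp(−(x−vt)²/(4Dt)), with n_e·A the pore (flow) area.
Plume center vt = 0.0619 × 7.68 = 0.475392 m, so the well at 2.87 m is 2.394608 m downgradient of the peak.
√(4πDt) = 6.663 m, giving peak height M/(n_e·A·√(4πDt)) = 2.84/(0.43 × 34.6 × 6.663) = 0.02865 kg/m³.
(x−vt)²/(4Dt) = (2.394608)²/(4 × 0.460 × 7.68) = 0.4058; exp(−0.4058) = 0.6664.
C = 0.02865 × 0.6664 = 0.0191 kg/m³.

0.0191 kg/m³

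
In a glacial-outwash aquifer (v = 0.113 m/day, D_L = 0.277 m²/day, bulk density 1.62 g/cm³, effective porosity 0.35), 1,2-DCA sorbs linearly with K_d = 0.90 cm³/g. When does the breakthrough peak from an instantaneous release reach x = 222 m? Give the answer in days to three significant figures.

10000 days

Retardation factor R = 1 + ρ_b·K_d/n = 1 + 1.62 × 0.90/0.35 = 5.166.
Sorption retards both mechanisms: v_R = v/R = 0.02187 m/day, D_R = D/R = 0.05362 m²/day.
Peak time from v_R²t² + 2D_R t − x² = 0: t = (√(D_R² + v_R²x²) − D_R)/v_R².
√(D_R² + v_R²x²) = √(0.05362² + 0.02187² × 222²) = 4.855; v_R² = 0.0004783.
t = (4.855 − 0.05362)/0.0004783 = 10000 days.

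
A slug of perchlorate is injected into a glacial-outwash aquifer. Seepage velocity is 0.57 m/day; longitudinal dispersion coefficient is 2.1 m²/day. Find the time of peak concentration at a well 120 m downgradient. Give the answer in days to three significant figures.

204 days

For the 1D instantaneous-source solution, setting ∂C/∂t = 0 at fixed x gives v²t² + 2Dt − x² = 0, so t = (√(D² + v²x²) − D)/v².
√(D² + v²x²) = √(2.1² + 0.57² × 120²) = 68.43; v² = 0.3249.
t = (68.43 − 2.1)/0.3249 = 204 days (vs. the pure-advection estimate x/v = 211 d).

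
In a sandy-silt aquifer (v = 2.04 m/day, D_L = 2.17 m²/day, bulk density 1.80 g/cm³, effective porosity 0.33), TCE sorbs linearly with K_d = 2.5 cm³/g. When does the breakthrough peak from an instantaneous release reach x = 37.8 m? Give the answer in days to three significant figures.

264 days

Retardation factor R = 1 + ρ_b·K_d/n = 1 + 1.80 × 2.5/0.33 = 14.64.
Sorption retards both mechanisms: v_R = v/R = 0.1393 m/day, D_R = D/R = 0.1482 m²/day.
Peak time from v_R²t² + 2D_R t − x² = 0: t = (√(D_R² + v_R²x²) − D_R)/v_R².
√(D_R² + v_R²x²) = √(0.1482² + 0.1393² × 37.8²) = 5.268; v_R² = 0.01940.
t = (5.268 − 0.1482)/0.01940 = 264 days.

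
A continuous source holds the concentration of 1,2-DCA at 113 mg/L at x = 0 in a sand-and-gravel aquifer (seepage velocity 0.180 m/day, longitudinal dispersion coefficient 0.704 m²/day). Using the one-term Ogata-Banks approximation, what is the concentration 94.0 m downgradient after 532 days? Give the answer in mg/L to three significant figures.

59.4 mg/L

For a continuous step input, C/C₀ ≈ ½·erfc((x−vt)/(2√(Dt))).
vt = 0.180 × 532 = 95.76 m and 2√(Dt) = 2√(0.704 × 532) = 38.71 m.
Argument (x−vt)/(2√(Dt)) = (94.0 − 95.76)/38.71 = -0.04547; ½·erfc(-0.04547) = 0.5256.
C = 113 × 0.5256 = 59.4 mg/L.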